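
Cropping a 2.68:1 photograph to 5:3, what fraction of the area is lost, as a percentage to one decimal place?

37.8%

The height stays; only width is cut (since 5:3 is narrower than 2.68:1).
(1.667)/(2.680) ≈ 0.622 of the area survives, leaving 37.81% discarded.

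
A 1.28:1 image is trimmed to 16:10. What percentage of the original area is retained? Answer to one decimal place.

80.0%

16:10 is wider than 1.28:1, so the crop keeps the full width and trims the height.
(1.280)/(1.600) ≈ 0.800 of the area survives.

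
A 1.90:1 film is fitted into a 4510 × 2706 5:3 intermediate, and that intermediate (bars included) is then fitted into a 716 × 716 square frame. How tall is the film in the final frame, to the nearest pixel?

Inside the 4510×2706 canvas the film is width-limited at 4510.00 × 2373.68.
5:3 in 716×716: fills the width, so the intermediate becomes 716.00 × 429.60 — a scale of ×0.1588.
The film scales with it: height 2373.68 × 0.1588 ≈ 376.84.

377 px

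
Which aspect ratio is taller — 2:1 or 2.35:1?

2 and 2.35; 2.35 > 2. The smaller width-to-height ratio is the taller frame.

2:1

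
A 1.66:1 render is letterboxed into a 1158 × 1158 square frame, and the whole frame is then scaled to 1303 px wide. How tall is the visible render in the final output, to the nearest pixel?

In the 1158×1158 frame the render fills the width: height = 1158 / 1.660 ≈ 697.59 px.
Scaling 1158 → 1303 is ×1.1252, so the height becomes 697.59 × 1.1252 ≈ 784.94 px.

785 px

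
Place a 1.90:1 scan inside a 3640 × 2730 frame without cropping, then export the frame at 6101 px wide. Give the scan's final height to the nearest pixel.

3211 px

Fitted into 3640×2730, the scan spans the width; its height is 3640 / 1.900 ≈ 1915.79 px.
The frame scales by 6101/3640 = 1.6761; 1915.79 × 1.6761 ≈ 3211.05 px.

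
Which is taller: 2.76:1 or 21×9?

21×9

2.76 and 21×9 = 2.333; 2.76 > 2.333. The smaller width-to-height ratio is the taller frame.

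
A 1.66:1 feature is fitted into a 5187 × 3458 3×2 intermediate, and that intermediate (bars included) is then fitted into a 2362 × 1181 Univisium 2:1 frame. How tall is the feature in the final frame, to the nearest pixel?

Inside the 5187×3458 canvas the feature is width-limited at 5187.00 × 3124.70.
Second fit — the 3×2 canvas into 2362×1181 spans the height: 1771.50 × 1181.00 (×0.3415 from 5187×3458).
Applying the same ×0.3415: 3124.70 → 1067.17.

1067 px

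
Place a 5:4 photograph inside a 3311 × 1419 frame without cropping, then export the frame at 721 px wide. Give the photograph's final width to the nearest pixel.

In the 3311×1419 frame the photograph fills the height: width = 1419 × 5/4 ≈ 1773.75 px.
The frame scales by 721/3311 = 0.2178; 1773.75 × 0.2178 ≈ 386.25 px.

386 px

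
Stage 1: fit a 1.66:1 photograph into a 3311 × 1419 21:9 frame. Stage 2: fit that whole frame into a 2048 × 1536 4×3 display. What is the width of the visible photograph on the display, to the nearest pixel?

Inside the 3311×1419 canvas the photograph is height-limited at 2355.54 × 1419.00.
The 21:9 canvas is width-limited in 2048×1536, giving 2048.00 × 877.71; scale factor 0.6185.
So the photograph's width is 2355.54 × 0.6185 ≈ 1457.01.

1457 px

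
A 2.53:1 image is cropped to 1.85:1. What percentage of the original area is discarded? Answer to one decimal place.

26.9%

1.85:1 is narrower than 2.53:1, so the crop keeps the full height and trims the width.
Area ratio = (1.850)/(2.530) = 73.12%; the remaining 26.88% is cropped out.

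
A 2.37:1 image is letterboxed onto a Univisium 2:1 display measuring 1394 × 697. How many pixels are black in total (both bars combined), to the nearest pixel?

2.37:1 (2.370) > Univisium 2:1 (2.000), so the image fills the width.
Content height = 1394 / 2.370 ≈ 588.1857 px.
697 − 588.1857 = 108.8143 px of bars.
Bar area = 108.8143 × 1394 ≈ 151687 px.

151687 pixels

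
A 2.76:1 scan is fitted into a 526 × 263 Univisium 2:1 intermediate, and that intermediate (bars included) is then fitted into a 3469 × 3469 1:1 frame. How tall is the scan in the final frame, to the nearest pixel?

First fit — 2.76:1 into 526×263 spans the width: 526.00 × 190.58.
The Univisium 2:1 canvas is width-limited in 3469×3469, giving 3469.00 × 1734.50; scale factor 6.5951.
Applying the same ×6.5951: 190.58 → 1256.88.

1257 px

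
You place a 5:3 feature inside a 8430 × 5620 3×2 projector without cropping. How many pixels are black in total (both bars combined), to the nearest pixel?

4737660 pixels

5:3 is wider than 3×2, so it spans the full width.
That makes the image 5058.0000 px tall (8430 × 3/5).
Black = 5620 − 5058.0000 = 562.0000 px.
Across the 8430-px span: 562.0000 × 8430 ≈ 4737660 px.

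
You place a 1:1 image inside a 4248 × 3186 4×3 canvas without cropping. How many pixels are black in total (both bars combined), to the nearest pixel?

1:1 (1.000) < 4×3 (1.333), so the image fills the height.
The image is 3186 × 1/1 ≈ 3186.0000 px wide.
Leftover width: 4248 − 3186.0000 = 1062.0000 px.
That's 1062.0000 × 3186 ≈ 3383532 black pixels.

3383532 pixels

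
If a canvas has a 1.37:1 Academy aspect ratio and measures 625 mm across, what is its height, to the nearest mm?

625 / 1.370 = 456.20.

456 mm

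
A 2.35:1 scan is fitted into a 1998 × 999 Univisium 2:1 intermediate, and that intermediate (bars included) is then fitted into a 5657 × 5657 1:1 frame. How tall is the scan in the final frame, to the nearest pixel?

2407 px

Inside the 1998×999 canvas the scan is width-limited at 1998.00 × 850.21.
Univisium 2:1 in 5657×5657: fills the width, so the intermediate becomes 5657.00 × 2828.50 — a scale of ×2.8313.
Applying the same ×2.8313: 850.21 → 2407.23.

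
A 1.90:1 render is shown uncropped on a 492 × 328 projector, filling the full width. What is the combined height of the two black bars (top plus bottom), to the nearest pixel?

The render is 492 / 1.900 ≈ 258.95 px tall.
328 − 258.95 = 69.05 px of bars.

69 px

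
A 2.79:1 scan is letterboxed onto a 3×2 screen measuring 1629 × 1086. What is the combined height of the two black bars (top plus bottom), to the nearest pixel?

2.79:1 (2.790) > 3×2 (1.500), so the scan fills the width.
Content height = 1629 / 2.790 ≈ 583.87 px.
Leftover height: 1086 − 583.87 = 502.13 px.

502 px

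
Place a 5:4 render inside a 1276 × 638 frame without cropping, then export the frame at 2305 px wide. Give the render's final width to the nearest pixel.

1441 px

At 1276×638 the render is height-limited, so width = 638 × 5/4 ≈ 797.50 px.
Scaling 1276 → 2305 is ×1.8064, so the width becomes 797.50 × 1.8064 ≈ 1440.62 px.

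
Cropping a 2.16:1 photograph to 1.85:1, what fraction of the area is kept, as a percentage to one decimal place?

Going from 2.16:1 to 1.85:1 means cutting width while keeping height.
Fraction kept = (1.850)/(2.160) ≈ 85.65%.

85.6%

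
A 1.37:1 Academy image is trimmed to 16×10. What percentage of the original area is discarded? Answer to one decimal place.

The width stays; only height is cut (since 16×10 is wider than 1.37:1 Academy).
(1.370)/(1.600) ≈ 0.856 of the area survives, leaving 14.38% discarded.

14.4%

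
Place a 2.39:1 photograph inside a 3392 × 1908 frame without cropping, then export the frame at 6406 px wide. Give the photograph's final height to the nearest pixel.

At 3392×1908 the photograph is width-limited, so height = 3392 / 2.390 ≈ 1419.25 px.
The frame scales by 6406/3392 = 1.8886; 1419.25 × 1.8886 ≈ 2680.33 px.

2680 px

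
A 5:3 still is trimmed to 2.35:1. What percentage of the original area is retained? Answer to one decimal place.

Going from 5:3 to 2.35:1 means cutting height while keeping width.
Area ratio = (1.667)/(2.350) = 70.92% retained.

70.9%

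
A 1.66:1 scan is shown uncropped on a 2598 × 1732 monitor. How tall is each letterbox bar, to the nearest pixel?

1.66:1 is wider than 3:2, so it spans the full width.
Content height = 2598 / 1.660 ≈ 1565.06 px.
1732 − 1565.06 = 166.94 px of bars (83.47 each).

83 px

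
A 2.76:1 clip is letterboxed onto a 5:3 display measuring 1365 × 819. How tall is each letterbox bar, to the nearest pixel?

162 px

2.76:1 is wider than 5:3, so it spans the full width.
That makes the image 494.57 px tall (1365 / 2.760).
Leftover height: 819 − 494.57 = 324.43 px → 162.22 each side.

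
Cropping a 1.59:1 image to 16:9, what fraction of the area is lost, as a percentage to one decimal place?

The width stays; only height is cut (since 16:9 is wider than 1.59:1).
(1.590)/(1.778) ≈ 0.894 of the area survives, leaving 10.56% discarded.

10.6%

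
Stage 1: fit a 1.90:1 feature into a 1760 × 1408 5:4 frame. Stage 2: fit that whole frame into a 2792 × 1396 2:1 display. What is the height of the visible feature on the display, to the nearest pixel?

918 px

1.90:1 in 1760×1408: fills the width, so the feature is 1760.00 × 926.32.
5:4 in 2792×1396: fills the height, so the intermediate becomes 1745.00 × 1396.00 — a scale of ×0.9915.
Applying the same ×0.9915: 926.32 → 918.42.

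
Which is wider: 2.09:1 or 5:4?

2.09 and 5:4 = 1.25; 2.09 > 1.25.

2.09:1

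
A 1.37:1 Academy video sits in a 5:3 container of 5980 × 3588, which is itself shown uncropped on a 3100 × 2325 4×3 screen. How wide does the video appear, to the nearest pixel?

2548 px

1.37:1 Academy in 5980×3588: fills the height, so the video is 4915.56 × 3588.00.
5:3 in 3100×2325: fills the width, so the intermediate becomes 3100.00 × 1860.00 — a scale of ×0.5184.
The video scales with it: width 4915.56 × 0.5184 ≈ 2548.20.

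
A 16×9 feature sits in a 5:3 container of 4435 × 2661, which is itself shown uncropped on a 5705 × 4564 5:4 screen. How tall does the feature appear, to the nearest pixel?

First fit — 16×9 into 4435×2661 spans the width: 4435.00 × 2494.69.
The 5:3 canvas is width-limited in 5705×4564, giving 5705.00 × 3423.00; scale factor 1.2864.
The feature scales with it: height 2494.69 × 1.2864 ≈ 3209.06.

3209 px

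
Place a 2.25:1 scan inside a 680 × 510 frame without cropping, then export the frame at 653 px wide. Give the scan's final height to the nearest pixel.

290 px

At 680×510 the scan is width-limited, so height = 680 / 2.250 ≈ 302.22 px.
The frame scales by 653/680 = 0.9603; 302.22 × 0.9603 ≈ 290.22 px.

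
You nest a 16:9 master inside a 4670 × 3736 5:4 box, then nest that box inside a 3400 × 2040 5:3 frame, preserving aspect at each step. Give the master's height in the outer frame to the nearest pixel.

1434 px

16:9 in 4670×3736: fills the width, so the master is 4670.00 × 2626.88.
5:4 in 3400×2040: fills the height, so the intermediate becomes 2550.00 × 2040.00 — a scale of ×0.5460.
Applying the same ×0.5460: 2626.88 → 1434.38.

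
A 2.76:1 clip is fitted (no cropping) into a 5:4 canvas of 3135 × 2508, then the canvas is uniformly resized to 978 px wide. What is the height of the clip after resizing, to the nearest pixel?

At 3135×2508 the clip is width-limited, so height = 3135 / 2.760 ≈ 1135.87 px.
Scaling 3135 → 978 is ×0.3120, so the height becomes 1135.87 × 0.3120 ≈ 354.35 px.

354 px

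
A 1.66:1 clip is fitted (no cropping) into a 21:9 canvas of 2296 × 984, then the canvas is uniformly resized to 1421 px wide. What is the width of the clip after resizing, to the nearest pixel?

Fitted into 2296×984, the clip spans the height; its width is 984 × 1.660 ≈ 1633.44 px.
The frame scales by 1421/2296 = 0.6189; 1633.44 × 0.6189 ≈ 1010.94 px.

1011 px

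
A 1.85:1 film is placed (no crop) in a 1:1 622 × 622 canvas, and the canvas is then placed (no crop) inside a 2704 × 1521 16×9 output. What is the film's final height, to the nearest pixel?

822 px

Inside the 622×622 canvas the film is width-limited at 622.00 × 336.22.
Second fit — the 1:1 canvas into 2704×1521 spans the height: 1521.00 × 1521.00 (×2.4453 from 622×622).
Applying the same ×2.4453: 336.22 → 822.16.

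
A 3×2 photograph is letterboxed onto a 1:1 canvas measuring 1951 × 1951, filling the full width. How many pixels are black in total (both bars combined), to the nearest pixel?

The photograph is 1951 × 2/3 ≈ 1300.6667 px tall.
Black = 1951 − 1300.6667 = 650.3333 px.
Bar area = 650.3333 × 1951 ≈ 1268800 px.

1268800 pixels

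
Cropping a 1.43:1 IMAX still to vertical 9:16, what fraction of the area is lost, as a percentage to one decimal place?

60.7%

The height stays; only width is cut (since vertical 9:16 is narrower than 1.43:1 IMAX).
(0.562)/(1.430) ≈ 0.393 of the area survives, leaving 60.66% discarded.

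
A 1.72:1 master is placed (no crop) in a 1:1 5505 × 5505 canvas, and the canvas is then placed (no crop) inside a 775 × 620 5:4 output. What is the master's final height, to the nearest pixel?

Inside the 5505×5505 canvas the master is width-limited at 5505.00 × 3200.58.
Second fit — the 1:1 canvas into 775×620 spans the height: 620.00 × 620.00 (×0.1126 from 5505×5505).
The master scales with it: height 3200.58 × 0.1126 ≈ 360.47.

360 px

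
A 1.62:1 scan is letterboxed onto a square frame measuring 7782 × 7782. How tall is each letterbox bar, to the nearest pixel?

1.62:1 (1.620) > square (1.000), so the scan fills the width.
That makes the image 4803.70 px tall (7782 / 1.620).
Leftover height: 7782 − 4803.70 = 2978.30 px → 1489.15 each side.

1489 px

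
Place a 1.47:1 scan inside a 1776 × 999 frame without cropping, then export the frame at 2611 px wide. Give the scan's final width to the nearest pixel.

Fitted into 1776×999, the scan spans the height; its width is 999 × 1.470 ≈ 1468.53 px.
The frame scales by 2611/1776 = 1.4702; 1468.53 × 1.4702 ≈ 2158.97 px.

2159 px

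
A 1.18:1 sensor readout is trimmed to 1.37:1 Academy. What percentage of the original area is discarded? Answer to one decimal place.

Going from 1.18:1 to 1.37:1 Academy means cutting height while keeping width.
Area ratio = (1.180)/(1.370) = 86.13%; the remaining 13.87% is cropped out.

13.9%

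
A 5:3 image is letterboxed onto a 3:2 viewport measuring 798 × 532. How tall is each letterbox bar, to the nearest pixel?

Since 1.667 > 1.500, the image is width-limited.
The image is 798 × 3/5 ≈ 478.80 px tall.
532 − 478.80 = 53.20 px of bars (26.60 each).

27 px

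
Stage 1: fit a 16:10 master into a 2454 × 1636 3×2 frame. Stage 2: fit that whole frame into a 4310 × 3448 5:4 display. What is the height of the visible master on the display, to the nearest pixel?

2694 px

16:10 in 2454×1636: fills the width, so the master is 2454.00 × 1533.75.
The 3×2 canvas is width-limited in 4310×3448, giving 4310.00 × 2873.33; scale factor 1.7563.
Applying the same ×1.7563: 1533.75 → 2693.75.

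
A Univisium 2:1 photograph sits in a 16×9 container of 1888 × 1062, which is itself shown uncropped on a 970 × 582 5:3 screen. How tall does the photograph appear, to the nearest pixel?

485 px

Inside the 1888×1062 canvas the photograph is width-limited at 1888.00 × 944.00.
16×9 in 970×582: fills the width, so the intermediate becomes 970.00 × 545.62 — a scale of ×0.5138.
Applying the same ×0.5138: 944.00 → 485.00.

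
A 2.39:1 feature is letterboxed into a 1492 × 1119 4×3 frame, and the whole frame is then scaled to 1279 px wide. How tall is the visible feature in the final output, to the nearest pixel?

535 px

In the 1492×1119 frame the feature fills the width: height = 1492 / 2.390 ≈ 624.27 px.
Resizing to 1279 px wide multiplies everything by 0.8572: 624.27 → 535.15 px.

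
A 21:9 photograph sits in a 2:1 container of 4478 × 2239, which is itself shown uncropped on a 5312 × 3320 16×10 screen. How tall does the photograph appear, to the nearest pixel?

21:9 in 4478×2239: fills the width, so the photograph is 4478.00 × 1919.14.
The 2:1 canvas is width-limited in 5312×3320, giving 5312.00 × 2656.00; scale factor 1.1862.
The photograph scales with it: height 1919.14 × 1.1862 ≈ 2276.57.

2277 px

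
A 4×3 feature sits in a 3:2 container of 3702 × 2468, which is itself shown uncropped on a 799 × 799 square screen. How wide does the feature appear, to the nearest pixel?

710 px

Inside the 3702×2468 canvas the feature is height-limited at 3290.67 × 2468.00.
The 3:2 canvas is width-limited in 799×799, giving 799.00 × 532.67; scale factor 0.2158.
Applying the same ×0.2158: 3290.67 → 710.22.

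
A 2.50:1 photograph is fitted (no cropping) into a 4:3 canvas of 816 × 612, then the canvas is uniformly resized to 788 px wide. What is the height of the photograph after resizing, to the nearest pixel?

Fitted into 816×612, the photograph spans the width; its height is 816 / 2.500 ≈ 326.40 px.
Scaling 816 → 788 is ×0.9657, so the height becomes 326.40 × 0.9657 ≈ 315.20 px.

315 px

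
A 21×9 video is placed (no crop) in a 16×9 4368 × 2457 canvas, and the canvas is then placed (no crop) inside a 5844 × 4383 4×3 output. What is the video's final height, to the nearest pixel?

2505 px

First fit — 21×9 into 4368×2457 spans the width: 4368.00 × 1872.00.
Second fit — the 16×9 canvas into 5844×4383 spans the width: 5844.00 × 3287.25 (×1.3379 from 4368×2457).
So the video's height is 1872.00 × 1.3379 ≈ 2504.57.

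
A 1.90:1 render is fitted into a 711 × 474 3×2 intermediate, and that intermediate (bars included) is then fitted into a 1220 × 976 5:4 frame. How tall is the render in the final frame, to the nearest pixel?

642 px

1.90:1 in 711×474: fills the width, so the render is 711.00 × 374.21.
The 3×2 canvas is width-limited in 1220×976, giving 1220.00 × 813.33; scale factor 1.7159.
The render scales with it: height 374.21 × 1.7159 ≈ 642.11.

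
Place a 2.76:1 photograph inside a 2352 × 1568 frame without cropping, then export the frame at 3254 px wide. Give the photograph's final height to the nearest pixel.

Fitted into 2352×1568, the photograph spans the width; its height is 2352 / 2.760 ≈ 852.17 px.
Resizing to 3254 px wide multiplies everything by 1.3835: 852.17 → 1178.99 px.

1179 px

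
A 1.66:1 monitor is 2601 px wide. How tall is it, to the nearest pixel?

1567 px

At 1.66:1, 2601 / 1.660 ≈ 1566.87.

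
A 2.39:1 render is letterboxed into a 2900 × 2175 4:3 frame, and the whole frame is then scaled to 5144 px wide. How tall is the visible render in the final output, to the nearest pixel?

At 2900×2175 the render is width-limited, so height = 2900 / 2.390 ≈ 1213.39 px.
Scaling 2900 → 5144 is ×1.7738, so the height becomes 1213.39 × 1.7738 ≈ 2152.30 px.

2152 px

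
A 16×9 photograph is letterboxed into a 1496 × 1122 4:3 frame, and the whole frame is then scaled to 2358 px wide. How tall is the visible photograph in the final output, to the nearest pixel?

In the 1496×1122 frame the photograph fills the width: height = 1496 × 9/16 ≈ 841.50 px.
Scaling 1496 → 2358 is ×1.5762, so the height becomes 841.50 × 1.5762 ≈ 1326.38 px.

1326 px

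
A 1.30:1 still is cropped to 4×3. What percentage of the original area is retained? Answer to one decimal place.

4×3 is wider than 1.30:1, so the crop keeps the full width and trims the height.
(1.300)/(1.333) ≈ 0.975 of the area survives.

97.5%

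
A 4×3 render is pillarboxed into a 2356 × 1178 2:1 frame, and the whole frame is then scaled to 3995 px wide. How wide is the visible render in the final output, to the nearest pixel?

Fitted into 2356×1178, the render spans the height; its width is 1178 × 4/3 ≈ 1570.67 px.
Scaling 2356 → 3995 is ×1.6957, so the width becomes 1570.67 × 1.6957 ≈ 2663.33 px.

2663 px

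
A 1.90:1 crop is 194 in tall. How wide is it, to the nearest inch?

Width = 194 × 1.900 = 368.60.

369 in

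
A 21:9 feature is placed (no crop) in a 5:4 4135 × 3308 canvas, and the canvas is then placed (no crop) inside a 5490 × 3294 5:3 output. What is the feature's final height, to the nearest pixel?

1765 px

First fit — 21:9 into 4135×3308 spans the width: 4135.00 × 1772.14.
5:4 in 5490×3294: fills the height, so the intermediate becomes 4117.50 × 3294.00 — a scale of ×0.9958.
The feature scales with it: height 1772.14 × 0.9958 ≈ 1764.64.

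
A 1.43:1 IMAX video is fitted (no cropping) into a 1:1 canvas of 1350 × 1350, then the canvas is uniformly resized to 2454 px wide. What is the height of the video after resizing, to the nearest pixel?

1716 px

At 1350×1350 the video is width-limited, so height = 1350 / 1.430 ≈ 944.06 px.
Resizing to 2454 px wide multiplies everything by 1.8178: 944.06 → 1716.08 px.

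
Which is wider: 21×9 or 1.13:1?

21×9

21×9 = 2.333 and 1.13; 2.333 > 1.13.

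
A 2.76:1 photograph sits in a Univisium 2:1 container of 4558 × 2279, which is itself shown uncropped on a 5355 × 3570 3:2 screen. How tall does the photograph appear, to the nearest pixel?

1940 px

First fit — 2.76:1 into 4558×2279 spans the width: 4558.00 × 1651.45.
Second fit — the Univisium 2:1 canvas into 5355×3570 spans the width: 5355.00 × 2677.50 (×1.1749 from 4558×2279).
The photograph scales with it: height 1651.45 × 1.1749 ≈ 1940.22.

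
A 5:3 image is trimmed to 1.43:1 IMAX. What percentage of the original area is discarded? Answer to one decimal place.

14.2%

1.43:1 IMAX is narrower than 5:3, so the crop keeps the full height and trims the width.
Fraction kept = (1.430)/(1.667) ≈ 85.80%, so 14.20% is lost.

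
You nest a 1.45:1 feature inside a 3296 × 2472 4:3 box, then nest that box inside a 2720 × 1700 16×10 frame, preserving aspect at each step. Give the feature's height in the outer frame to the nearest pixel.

1563 px

First fit — 1.45:1 into 3296×2472 spans the width: 3296.00 × 2273.10.
4:3 in 2720×1700: fills the height, so the intermediate becomes 2266.67 × 1700.00 — a scale of ×0.6877.
The feature scales with it: height 2273.10 × 0.6877 ≈ 1563.22.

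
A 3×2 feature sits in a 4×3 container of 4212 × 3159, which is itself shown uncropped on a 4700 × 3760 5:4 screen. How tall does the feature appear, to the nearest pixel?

First fit — 3×2 into 4212×3159 spans the width: 4212.00 × 2808.00.
Second fit — the 4×3 canvas into 4700×3760 spans the width: 4700.00 × 3525.00 (×1.1159 from 4212×3159).
Applying the same ×1.1159: 2808.00 → 3133.33.

3133 px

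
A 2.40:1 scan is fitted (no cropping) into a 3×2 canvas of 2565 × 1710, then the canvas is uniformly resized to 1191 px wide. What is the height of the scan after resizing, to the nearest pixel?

496 px

Fitted into 2565×1710, the scan spans the width; its height is 2565 / 2.400 ≈ 1068.75 px.
Resizing to 1191 px wide multiplies everything by 0.4643: 1068.75 → 496.25 px.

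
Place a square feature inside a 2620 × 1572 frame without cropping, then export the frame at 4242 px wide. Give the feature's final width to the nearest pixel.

At 2620×1572 the feature is height-limited, so width = 1572 × 1/1 ≈ 1572.00 px.
The frame scales by 4242/2620 = 1.6191; 1572.00 × 1.6191 ≈ 2545.20 px.

2545 px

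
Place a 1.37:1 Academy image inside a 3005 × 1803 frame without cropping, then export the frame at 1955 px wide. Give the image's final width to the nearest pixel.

In the 3005×1803 frame the image fills the height: width = 1803 × 1.370 ≈ 2470.11 px.
Resizing to 1955 px wide multiplies everything by 0.6506: 2470.11 → 1607.01 px.

1607 px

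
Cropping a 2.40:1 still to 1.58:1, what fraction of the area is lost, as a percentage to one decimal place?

The height stays; only width is cut (since 1.58:1 is narrower than 2.40:1).
(1.580)/(2.400) ≈ 0.658 of the area survives, leaving 34.17% discarded.

34.2%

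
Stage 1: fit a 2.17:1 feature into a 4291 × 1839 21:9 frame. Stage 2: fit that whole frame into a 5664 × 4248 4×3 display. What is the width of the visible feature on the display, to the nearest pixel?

5268 px

First fit — 2.17:1 into 4291×1839 spans the height: 3990.63 × 1839.00.
The 21:9 canvas is width-limited in 5664×4248, giving 5664.00 × 2427.43; scale factor 1.3200.
Applying the same ×1.3200: 3990.63 → 5267.52.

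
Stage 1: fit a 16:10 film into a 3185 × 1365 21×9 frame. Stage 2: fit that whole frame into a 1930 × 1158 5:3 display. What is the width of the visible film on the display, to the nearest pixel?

16:10 in 3185×1365: fills the height, so the film is 2184.00 × 1365.00.
The 21×9 canvas is width-limited in 1930×1158, giving 1930.00 × 827.14; scale factor 0.6060.
Applying the same ×0.6060: 2184.00 → 1323.43.

1323 px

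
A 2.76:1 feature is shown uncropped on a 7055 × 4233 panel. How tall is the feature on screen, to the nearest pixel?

2.76:1 (2.760) > 5:3 (1.667), so the feature fills the width.
That makes the image 2556.16 px tall (7055 / 2.760).

2556 px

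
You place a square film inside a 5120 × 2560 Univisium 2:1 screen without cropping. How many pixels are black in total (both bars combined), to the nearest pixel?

Since 1.000 < 2.000, the film is height-limited.
That makes the image 2560.0000 px wide (2560 × 1/1).
Leftover width: 5120 − 2560.0000 = 2560.0000 px.
That's 2560.0000 × 2560 ≈ 6553600 black pixels.

6553600 pixels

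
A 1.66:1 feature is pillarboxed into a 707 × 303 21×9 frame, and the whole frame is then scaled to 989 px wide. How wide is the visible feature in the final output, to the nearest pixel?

704 px

In the 707×303 frame the feature fills the height: width = 303 × 1.660 ≈ 502.98 px.
Scaling 707 → 989 is ×1.3989, so the width becomes 502.98 × 1.3989 ≈ 703.60 px.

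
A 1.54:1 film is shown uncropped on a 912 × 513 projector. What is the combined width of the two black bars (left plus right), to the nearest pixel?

122 px

1.54:1 (1.540) < 16×9 (1.778), so the film fills the height.
Content width = 513 × 1.540 ≈ 790.02 px.
Black = 912 − 790.02 = 121.98 px.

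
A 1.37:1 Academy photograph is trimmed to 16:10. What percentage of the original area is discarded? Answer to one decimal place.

The width stays; only height is cut (since 16:10 is wider than 1.37:1 Academy).
Area ratio = (1.370)/(1.600) = 85.62%; the remaining 14.38% is cropped out.

14.4%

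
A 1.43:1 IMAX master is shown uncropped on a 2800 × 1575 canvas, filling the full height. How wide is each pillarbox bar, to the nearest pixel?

274 px

That makes the image 2252.25 px wide (1575 × 1.430).
2800 − 2252.25 = 547.75 px of bars (273.88 each).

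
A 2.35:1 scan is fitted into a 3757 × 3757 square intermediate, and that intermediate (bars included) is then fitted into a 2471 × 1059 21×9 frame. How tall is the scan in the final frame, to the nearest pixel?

2.35:1 in 3757×3757: fills the width, so the scan is 3757.00 × 1598.72.
Second fit — the square canvas into 2471×1059 spans the height: 1059.00 × 1059.00 (×0.2819 from 3757×3757).
Applying the same ×0.2819: 1598.72 → 450.64.

451 px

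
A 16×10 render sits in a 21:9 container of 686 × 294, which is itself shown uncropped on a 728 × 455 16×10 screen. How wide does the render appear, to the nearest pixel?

First fit — 16×10 into 686×294 spans the height: 470.40 × 294.00.
The 21:9 canvas is width-limited in 728×455, giving 728.00 × 312.00; scale factor 1.0612.
Applying the same ×1.0612: 470.40 → 499.20.

499 px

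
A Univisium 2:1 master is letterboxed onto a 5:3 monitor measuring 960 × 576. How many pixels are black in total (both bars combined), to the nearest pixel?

Univisium 2:1 (2.000) > 5:3 (1.667), so the master fills the width.
Content height = 960 × 1/2 ≈ 480.0000 px.
576 − 480.0000 = 96.0000 px of bars.
Across the 960-px span: 96.0000 × 960 ≈ 92160 px.

92160 pixels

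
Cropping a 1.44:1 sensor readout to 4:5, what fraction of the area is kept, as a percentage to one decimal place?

55.6%

The height stays; only width is cut (since 4:5 is narrower than 1.44:1).
Area ratio = (0.800)/(1.440) = 55.56% retained.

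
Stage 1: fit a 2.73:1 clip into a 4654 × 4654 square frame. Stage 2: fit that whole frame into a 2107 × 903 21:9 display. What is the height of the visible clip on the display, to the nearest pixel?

331 px

Inside the 4654×4654 canvas the clip is width-limited at 4654.00 × 1704.76.
square in 2107×903: fills the height, so the intermediate becomes 903.00 × 903.00 — a scale of ×0.1940.
The clip scales with it: height 1704.76 × 0.1940 ≈ 330.77.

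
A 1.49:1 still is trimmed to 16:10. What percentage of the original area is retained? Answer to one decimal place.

The width stays; only height is cut (since 16:10 is wider than 1.49:1).
Area ratio = (1.490)/(1.600) = 93.12% retained.

93.1%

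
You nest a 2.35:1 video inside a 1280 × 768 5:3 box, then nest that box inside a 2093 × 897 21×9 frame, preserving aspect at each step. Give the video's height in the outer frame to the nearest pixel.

First fit — 2.35:1 into 1280×768 spans the width: 1280.00 × 544.68.
Second fit — the 5:3 canvas into 2093×897 spans the height: 1495.00 × 897.00 (×1.1680 from 1280×768).
Applying the same ×1.1680: 544.68 → 636.17.

636 px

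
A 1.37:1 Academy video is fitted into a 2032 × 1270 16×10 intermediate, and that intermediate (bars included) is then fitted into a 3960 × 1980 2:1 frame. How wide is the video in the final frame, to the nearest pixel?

First fit — 1.37:1 Academy into 2032×1270 spans the height: 1739.90 × 1270.00.
Second fit — the 16×10 canvas into 3960×1980 spans the height: 3168.00 × 1980.00 (×1.5591 from 2032×1270).
So the video's width is 1739.90 × 1.5591 ≈ 2712.60.

2713 px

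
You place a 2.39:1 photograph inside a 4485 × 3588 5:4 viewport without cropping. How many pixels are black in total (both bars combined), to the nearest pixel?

7675768 pixels

2.39:1 is wider than 5:4, so it spans the full width.
That makes the image 1876.5690 px tall (4485 / 2.390).
Leftover height: 3588 − 1876.5690 = 1711.4310 px.
Across the 4485-px span: 1711.4310 × 4485 ≈ 7675768 px.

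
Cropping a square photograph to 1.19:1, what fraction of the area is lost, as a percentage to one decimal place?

16.0%

The width stays; only height is cut (since 1.19:1 is wider than square).
Fraction kept = (1.000)/(1.190) ≈ 84.03%, so 15.97% is lost.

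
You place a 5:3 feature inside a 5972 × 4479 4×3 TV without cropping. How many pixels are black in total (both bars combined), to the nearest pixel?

5349718 pixels

Since 1.667 > 1.333, the feature is width-limited.
Content height = 5972 × 3/5 ≈ 3583.2000 px.
4479 − 3583.2000 = 895.8000 px of bars.
That's 895.8000 × 5972 ≈ 5349718 black pixels.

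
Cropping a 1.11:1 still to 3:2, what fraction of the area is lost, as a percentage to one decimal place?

26.0%

The width stays; only height is cut (since 3:2 is wider than 1.11:1).
Area ratio = (1.110)/(1.500) = 74.00%; the remaining 26.00% is cropped out.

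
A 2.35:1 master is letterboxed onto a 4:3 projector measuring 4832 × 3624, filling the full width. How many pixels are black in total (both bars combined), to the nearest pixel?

The master is 4832 / 2.350 ≈ 2056.1702 px tall.
Leftover height: 3624 − 2056.1702 = 1567.8298 px.
That's 1567.8298 × 4832 ≈ 7575754 black pixels.

7575754 pixels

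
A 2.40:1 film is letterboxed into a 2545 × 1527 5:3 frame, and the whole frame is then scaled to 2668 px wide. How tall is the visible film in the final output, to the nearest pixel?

In the 2545×1527 frame the film fills the width: height = 2545 / 2.400 ≈ 1060.42 px.
The frame scales by 2668/2545 = 1.0483; 1060.42 × 1.0483 ≈ 1111.67 px.

1112 px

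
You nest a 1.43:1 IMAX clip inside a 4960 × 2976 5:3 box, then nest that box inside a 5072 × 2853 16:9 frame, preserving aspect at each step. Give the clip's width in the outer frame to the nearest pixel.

4080 px

First fit — 1.43:1 IMAX into 4960×2976 spans the height: 4255.68 × 2976.00.
5:3 in 5072×2853: fills the height, so the intermediate becomes 4755.00 × 2853.00 — a scale of ×0.9587.
Applying the same ×0.9587: 4255.68 → 4079.79.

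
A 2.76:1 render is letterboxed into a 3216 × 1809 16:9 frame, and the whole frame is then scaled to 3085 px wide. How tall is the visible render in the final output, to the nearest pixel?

1118 px

Fitted into 3216×1809, the render spans the width; its height is 3216 / 2.760 ≈ 1165.22 px.
Scaling 3216 → 3085 is ×0.9593, so the height becomes 1165.22 × 0.9593 ≈ 1117.75 px.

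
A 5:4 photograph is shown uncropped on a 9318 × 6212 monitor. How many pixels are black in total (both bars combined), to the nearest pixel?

5:4 (1.250) < 3:2 (1.500), so the photograph fills the height.
That makes the image 7765.0000 px wide (6212 × 5/4).
Black = 9318 − 7765.0000 = 1553.0000 px.
Bar area = 1553.0000 × 6212 ≈ 9647236 px.

9647236 pixels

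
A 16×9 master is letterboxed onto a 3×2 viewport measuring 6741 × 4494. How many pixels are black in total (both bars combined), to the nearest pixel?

4733446 pixels

16×9 (1.778) > 3×2 (1.500), so the master fills the width.
The master is 6741 × 9/16 ≈ 3791.8125 px tall.
4494 − 3791.8125 = 702.1875 px of bars.
Bar area = 702.1875 × 6741 ≈ 4733446 px.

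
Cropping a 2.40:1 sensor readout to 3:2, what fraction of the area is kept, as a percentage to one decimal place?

3:2 is narrower than 2.40:1, so the crop keeps the full height and trims the width.
Fraction kept = (1.500)/(2.400) ≈ 62.50%.

62.5%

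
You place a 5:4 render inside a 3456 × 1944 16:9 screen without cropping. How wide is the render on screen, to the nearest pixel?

5:4 is narrower than 16:9, so it spans the full height.
The render is 1944 × 5/4 ≈ 2430.00 px wide.

2430 px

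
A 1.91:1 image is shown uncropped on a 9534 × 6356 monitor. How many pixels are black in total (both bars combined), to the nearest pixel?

1.91:1 (1.910) > 3:2 (1.500), so the image fills the width.
Content height = 9534 / 1.910 ≈ 4991.6230 px.
Black = 6356 − 4991.6230 = 1364.3770 px.
Bar area = 1364.3770 × 9534 ≈ 13007970 px.

13007970 pixels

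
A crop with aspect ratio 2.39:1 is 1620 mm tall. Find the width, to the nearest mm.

3872 mm

At 2.39:1, 1620 × 2.390 ≈ 3871.80.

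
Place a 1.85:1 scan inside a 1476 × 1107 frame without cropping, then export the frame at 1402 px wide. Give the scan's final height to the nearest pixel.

Fitted into 1476×1107, the scan spans the width; its height is 1476 / 1.850 ≈ 797.84 px.
Scaling 1476 → 1402 is ×0.9499, so the height becomes 797.84 × 0.9499 ≈ 757.84 px.

758 px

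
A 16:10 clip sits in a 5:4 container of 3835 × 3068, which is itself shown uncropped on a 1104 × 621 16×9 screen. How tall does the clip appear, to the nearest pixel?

16:10 in 3835×3068: fills the width, so the clip is 3835.00 × 2396.88.
The 5:4 canvas is height-limited in 1104×621, giving 776.25 × 621.00; scale factor 0.2024.
Applying the same ×0.2024: 2396.88 → 485.16.

485 px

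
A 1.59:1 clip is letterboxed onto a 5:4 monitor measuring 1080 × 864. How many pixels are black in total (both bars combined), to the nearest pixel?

199535 pixels

Since 1.590 > 1.250, the clip is width-limited.
That makes the image 679.2453 px tall (1080 / 1.590).
864 − 679.2453 = 184.7547 px of bars.
Across the 1080-px span: 184.7547 × 1080 ≈ 199535 px.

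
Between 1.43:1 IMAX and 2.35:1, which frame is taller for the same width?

1.43:1 IMAX

1.43 and 2.35; 2.35 > 1.43. The smaller width-to-height ratio is the taller frame.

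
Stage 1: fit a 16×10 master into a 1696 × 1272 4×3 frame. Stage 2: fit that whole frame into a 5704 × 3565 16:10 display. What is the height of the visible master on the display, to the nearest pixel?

16×10 in 1696×1272: fills the width, so the master is 1696.00 × 1060.00.
Second fit — the 4×3 canvas into 5704×3565 spans the height: 4753.33 × 3565.00 (×2.8027 from 1696×1272).
Applying the same ×2.8027: 1060.00 → 2970.83.

2971 px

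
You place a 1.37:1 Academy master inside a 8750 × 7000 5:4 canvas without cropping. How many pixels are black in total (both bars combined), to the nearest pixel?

1.37:1 Academy is wider than 5:4, so it spans the full width.
Content height = 8750 / 1.370 ≈ 6386.8613 px.
Leftover height: 7000 − 6386.8613 = 613.1387 px.
Across the 8750-px span: 613.1387 × 8750 ≈ 5364964 px.

5364964 pixels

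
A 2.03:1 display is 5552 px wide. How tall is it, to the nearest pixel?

2735 px

5552 / 2.030 = 2734.98.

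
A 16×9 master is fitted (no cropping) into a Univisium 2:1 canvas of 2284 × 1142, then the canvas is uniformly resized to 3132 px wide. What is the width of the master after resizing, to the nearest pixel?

2784 px

Fitted into 2284×1142, the master spans the height; its width is 1142 × 16/9 ≈ 2030.22 px.
The frame scales by 3132/2284 = 1.3713; 2030.22 × 1.3713 ≈ 2784.00 px.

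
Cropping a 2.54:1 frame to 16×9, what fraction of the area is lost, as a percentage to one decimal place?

The height stays; only width is cut (since 16×9 is narrower than 2.54:1).
(1.778)/(2.540) ≈ 0.700 of the area survives, leaving 30.01% discarded.

30.0%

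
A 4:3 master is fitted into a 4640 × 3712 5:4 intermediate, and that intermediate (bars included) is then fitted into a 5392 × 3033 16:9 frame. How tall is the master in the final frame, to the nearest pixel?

2843 px

4:3 in 4640×3712: fills the width, so the master is 4640.00 × 3480.00.
The 5:4 canvas is height-limited in 5392×3033, giving 3791.25 × 3033.00; scale factor 0.8171.
The master scales with it: height 3480.00 × 0.8171 ≈ 2843.44.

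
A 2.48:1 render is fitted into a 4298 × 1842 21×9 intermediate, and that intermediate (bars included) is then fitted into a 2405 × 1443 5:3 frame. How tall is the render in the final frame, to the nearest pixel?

970 px

Inside the 4298×1842 canvas the render is width-limited at 4298.00 × 1733.06.
21×9 in 2405×1443: fills the width, so the intermediate becomes 2405.00 × 1030.71 — a scale of ×0.5596.
Applying the same ×0.5596: 1733.06 → 969.76.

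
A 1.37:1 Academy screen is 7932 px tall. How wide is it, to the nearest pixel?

7932 × 1.370 = 10866.84.

10867 px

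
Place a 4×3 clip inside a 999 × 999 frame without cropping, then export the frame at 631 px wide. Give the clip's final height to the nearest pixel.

In the 999×999 frame the clip fills the width: height = 999 × 3/4 ≈ 749.25 px.
The frame scales by 631/999 = 0.6316; 749.25 × 0.6316 ≈ 473.25 px.

473 px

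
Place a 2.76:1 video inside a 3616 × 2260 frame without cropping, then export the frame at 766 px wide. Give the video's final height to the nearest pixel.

278 px

Fitted into 3616×2260, the video spans the width; its height is 3616 / 2.760 ≈ 1310.14 px.
The frame scales by 766/3616 = 0.2118; 1310.14 × 0.2118 ≈ 277.54 px.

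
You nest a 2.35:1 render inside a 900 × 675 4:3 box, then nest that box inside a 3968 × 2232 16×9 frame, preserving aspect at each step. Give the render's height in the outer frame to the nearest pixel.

1266 px

First fit — 2.35:1 into 900×675 spans the width: 900.00 × 382.98.
Second fit — the 4:3 canvas into 3968×2232 spans the height: 2976.00 × 2232.00 (×3.3067 from 900×675).
So the render's height is 382.98 × 3.3067 ≈ 1266.38.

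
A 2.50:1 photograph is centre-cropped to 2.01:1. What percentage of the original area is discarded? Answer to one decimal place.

19.6%

2.01:1 is narrower than 2.50:1, so the crop keeps the full height and trims the width.
Area ratio = (2.010)/(2.500) = 80.40%; the remaining 19.60% is cropped out.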